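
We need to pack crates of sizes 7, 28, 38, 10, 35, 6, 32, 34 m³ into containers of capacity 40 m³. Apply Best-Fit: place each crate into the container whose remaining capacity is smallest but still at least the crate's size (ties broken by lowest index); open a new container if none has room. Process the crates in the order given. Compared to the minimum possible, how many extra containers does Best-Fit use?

Best-Fit: [7,28] [38] [10,6] [35] [32] [34] → 6 containers.
Total size 190 m³; any packing needs at least ⌈190/40⌉ = 5 containers.
An optimal packing achieves that bound: [38] [35] [34,6] [32,7] [28,10] → 5 containers.
Excess: 6 − 5 = 1.

1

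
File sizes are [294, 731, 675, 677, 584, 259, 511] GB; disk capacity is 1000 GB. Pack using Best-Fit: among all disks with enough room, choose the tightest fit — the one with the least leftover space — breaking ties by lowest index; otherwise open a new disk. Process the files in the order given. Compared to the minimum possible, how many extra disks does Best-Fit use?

0

Best-Fit: [294,675] [731,259] [677] [584] [511] → 5 disks.
5 files exceed 500 GB (half the capacity), and no two of those can share a disk, so at least 5 disks are needed.
So 5 is already optimal.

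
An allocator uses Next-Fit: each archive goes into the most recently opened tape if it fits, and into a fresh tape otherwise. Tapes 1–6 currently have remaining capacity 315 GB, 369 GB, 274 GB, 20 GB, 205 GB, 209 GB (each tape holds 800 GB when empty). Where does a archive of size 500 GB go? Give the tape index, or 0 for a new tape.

Next-Fit only looks at tape 6, which has 209 GB free.
500 GB does not fit, so a new tape is opened.

0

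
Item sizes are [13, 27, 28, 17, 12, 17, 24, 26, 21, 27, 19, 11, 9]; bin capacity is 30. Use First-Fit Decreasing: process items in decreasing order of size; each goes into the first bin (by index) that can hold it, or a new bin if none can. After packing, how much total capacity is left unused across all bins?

19

Sorted descending: 28, 27, 27, 26, 24, 21, 19, 17, 17, 13, 12, 11, 9.
28 → bin 1 (remaining 2)
27 → bin 2 (remaining 3)
27 → bin 3 (remaining 3)
26 → bin 4 (remaining 4)
24 → bin 5 (remaining 6)
21 → bin 6 (remaining 9)
19 → bin 7 (remaining 11)
17 → bin 8 (remaining 13)
17 → bin 9 (remaining 13)
13 → bin 8 (remaining 0)
12 → bin 9 (remaining 1)
11 → bin 7 (remaining 0)
9 → bin 6 (remaining 0)
9 bins × 30 = 270; used 251; unused 19.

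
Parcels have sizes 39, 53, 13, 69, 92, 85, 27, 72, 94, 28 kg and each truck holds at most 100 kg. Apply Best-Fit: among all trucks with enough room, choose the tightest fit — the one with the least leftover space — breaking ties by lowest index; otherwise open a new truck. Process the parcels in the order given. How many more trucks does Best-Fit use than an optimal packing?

1

Best-Fit: [39,53] [13,69] [92] [85] [27,72] [94] [28] → 7 trucks.
Total size 572 kg; any packing needs at least ⌈572/100⌉ = 6 trucks.
An optimal packing achieves that bound: [94] [92] [85,13] [72,28] [69,27] [53,39] → 6 trucks.
Excess: 7 − 6 = 1.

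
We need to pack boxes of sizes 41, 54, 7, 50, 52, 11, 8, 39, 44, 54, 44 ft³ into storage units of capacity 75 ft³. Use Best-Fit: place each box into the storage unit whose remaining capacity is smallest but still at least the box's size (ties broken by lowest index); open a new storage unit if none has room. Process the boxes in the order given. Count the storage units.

storage unit 1: place 41 ft³, 34 ft³ left
storage unit 2: place 54 ft³, 21 ft³ left
storage unit 2: place 7 ft³, 14 ft³ left
storage unit 3: place 50 ft³, 25 ft³ left
storage unit 4: place 52 ft³, 23 ft³ left
storage unit 2: place 11 ft³, 3 ft³ left
storage unit 4: place 8 ft³, 15 ft³ left
storage unit 5: place 39 ft³, 36 ft³ left
storage unit 6: place 44 ft³, 31 ft³ left
storage unit 7: place 54 ft³, 21 ft³ left
storage unit 8: place 44 ft³, 31 ft³ left
Final storage units: [41] [54,7,11] [50] [52,8] [39] [44] [54] [44].

8 storage units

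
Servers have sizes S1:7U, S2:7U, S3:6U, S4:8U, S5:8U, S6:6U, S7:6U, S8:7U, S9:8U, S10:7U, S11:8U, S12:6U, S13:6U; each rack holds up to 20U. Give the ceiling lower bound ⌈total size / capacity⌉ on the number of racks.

Total size = 7 + 7 + 6 + 8 + 8 + 6 + 6 + 7 + 8 + 7 + 8 + 6 + 6 = 90U.
⌈90 / 20⌉ = 5.

5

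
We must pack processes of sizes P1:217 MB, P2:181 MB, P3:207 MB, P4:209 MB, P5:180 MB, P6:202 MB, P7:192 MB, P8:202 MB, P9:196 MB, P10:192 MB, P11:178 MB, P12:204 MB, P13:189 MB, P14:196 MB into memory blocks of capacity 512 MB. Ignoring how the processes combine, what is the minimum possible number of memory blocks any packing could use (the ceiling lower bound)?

6

Total size = 217 + 181 + 207 + 209 + 180 + 202 + 192 + 202 + 196 + 192 + 178 + 204 + 189 + 196 = 2745 MB.
⌈2745 / 512⌉ = 6.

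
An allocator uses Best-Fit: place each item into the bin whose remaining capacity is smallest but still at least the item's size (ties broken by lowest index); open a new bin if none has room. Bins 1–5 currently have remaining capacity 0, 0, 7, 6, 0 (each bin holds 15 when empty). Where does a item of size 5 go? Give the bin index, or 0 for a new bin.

4

Bins with room: bin 3 (7), bin 4 (6).
Tightest fit is bin 4 with 6 free.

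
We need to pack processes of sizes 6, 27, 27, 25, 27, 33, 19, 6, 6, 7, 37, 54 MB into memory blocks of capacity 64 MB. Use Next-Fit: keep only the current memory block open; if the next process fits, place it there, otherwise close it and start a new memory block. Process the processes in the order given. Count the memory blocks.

5

memory block 1: place 6 MB, 58 MB left
memory block 1: place 27 MB, 31 MB left
memory block 1: place 27 MB, 4 MB left
memory block 2: place 25 MB, 39 MB left
memory block 2: place 27 MB, 12 MB left
memory block 3: place 33 MB, 31 MB left
memory block 3: place 19 MB, 12 MB left
memory block 3: place 6 MB, 6 MB left
memory block 3: place 6 MB, 0 MB left
memory block 4: place 7 MB, 57 MB left
memory block 4: place 37 MB, 20 MB left
memory block 5: place 54 MB, 10 MB left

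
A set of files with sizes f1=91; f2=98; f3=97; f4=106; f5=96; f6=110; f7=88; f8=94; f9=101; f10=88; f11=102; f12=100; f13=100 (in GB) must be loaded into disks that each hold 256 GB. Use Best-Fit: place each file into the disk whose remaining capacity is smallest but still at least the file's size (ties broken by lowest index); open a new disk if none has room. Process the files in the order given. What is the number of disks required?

disk 1: place f1 (91 GB), 165 GB left
disk 1: place f2 (98 GB), 67 GB left
disk 2: place f3 (97 GB), 159 GB left
disk 2: place f4 (106 GB), 53 GB left
disk 3: place f5 (96 GB), 160 GB left
disk 3: place f6 (110 GB), 50 GB left
disk 4: place f7 (88 GB), 168 GB left
disk 4: place f8 (94 GB), 74 GB left
disk 5: place f9 (101 GB), 155 GB left
disk 5: place f10 (88 GB), 67 GB left
disk 6: place f11 (102 GB), 154 GB left
disk 6: place f12 (100 GB), 54 GB left
disk 7: place f13 (100 GB), 156 GB left

7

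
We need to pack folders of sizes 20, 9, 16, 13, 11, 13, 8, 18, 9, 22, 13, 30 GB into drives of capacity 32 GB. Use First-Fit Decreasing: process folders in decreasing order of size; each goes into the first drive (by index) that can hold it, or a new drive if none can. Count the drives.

Sorted descending: 30, 22, 20, 18, 16, 13, 13, 13, 11, 9, 9, 8.
drive 1: place 30 GB, 2 GB left
drive 2: place 22 GB, 10 GB left
drive 3: place 20 GB, 12 GB left
drive 4: place 18 GB, 14 GB left
drive 5: place 16 GB, 16 GB left
drive 4: place 13 GB, 1 GB left
drive 5: place 13 GB, 3 GB left
drive 6: place 13 GB, 19 GB left
drive 3: place 11 GB, 1 GB left
drive 2: place 9 GB, 1 GB left
drive 6: place 9 GB, 10 GB left
drive 6: place 8 GB, 2 GB left

6 drives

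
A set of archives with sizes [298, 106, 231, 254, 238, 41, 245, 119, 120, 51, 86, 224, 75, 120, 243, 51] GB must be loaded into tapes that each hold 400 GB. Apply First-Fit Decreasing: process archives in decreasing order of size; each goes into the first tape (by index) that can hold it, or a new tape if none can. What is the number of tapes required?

7

Sorted descending: 298, 254, 245, 243, 238, 231, 224, 120, 120, 119, 106, 86, 75, 51, 51, 41.
Put 298 GB in tape 1; 102 GB remain.
Put 254 GB in tape 2; 146 GB remain.
Put 245 GB in tape 3; 155 GB remain.
Put 243 GB in tape 4; 157 GB remain.
Put 238 GB in tape 5; 162 GB remain.
Put 231 GB in tape 6; 169 GB remain.
Put 224 GB in tape 7; 176 GB remain.
Put 120 GB in tape 2; 26 GB remain.
Put 120 GB in tape 3; 35 GB remain.
Put 119 GB in tape 4; 38 GB remain.
Put 106 GB in tape 5; 56 GB remain.
Put 86 GB in tape 1; 16 GB remain.
Put 75 GB in tape 6; 94 GB remain.
Put 51 GB in tape 5; 5 GB remain.
Put 51 GB in tape 6; 43 GB remain.
Put 41 GB in tape 6; 2 GB remain.
Final tapes: [298,86] [254,120] [245,120] [243,119] [238,106,51] [231,75,51,41] [224].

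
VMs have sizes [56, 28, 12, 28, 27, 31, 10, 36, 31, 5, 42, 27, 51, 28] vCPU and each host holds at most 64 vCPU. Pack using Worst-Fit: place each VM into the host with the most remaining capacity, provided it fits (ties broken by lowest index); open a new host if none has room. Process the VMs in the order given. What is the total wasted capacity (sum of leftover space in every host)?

Put 56 vCPU in host 1; 8 vCPU remain.
Put 28 vCPU in host 2; 36 vCPU remain.
Put 12 vCPU in host 2; 24 vCPU remain.
Put 28 vCPU in host 3; 36 vCPU remain.
Put 27 vCPU in host 3; 9 vCPU remain.
Put 31 vCPU in host 4; 33 vCPU remain.
Put 10 vCPU in host 4; 23 vCPU remain.
Put 36 vCPU in host 5; 28 vCPU remain.
Put 31 vCPU in host 6; 33 vCPU remain.
Put 5 vCPU in host 6; 28 vCPU remain.
Put 42 vCPU in host 7; 22 vCPU remain.
Put 27 vCPU in host 5; 1 vCPU remain.
Put 51 vCPU in host 8; 13 vCPU remain.
Put 28 vCPU in host 6; 0 vCPU remain.
8 hosts × 64 vCPU = 512 vCPU; used 412 vCPU; unused 100 vCPU.

100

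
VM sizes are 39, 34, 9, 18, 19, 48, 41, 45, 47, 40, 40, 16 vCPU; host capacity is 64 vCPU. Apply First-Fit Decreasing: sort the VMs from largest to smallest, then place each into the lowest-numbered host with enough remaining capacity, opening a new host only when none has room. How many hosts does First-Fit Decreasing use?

8

Sorted descending: 48, 47, 45, 41, 40, 40, 39, 34, 19, 18, 16, 9.
48 vCPU → host 1 (remaining 16 vCPU)
47 vCPU → host 2 (remaining 17 vCPU)
45 vCPU → host 3 (remaining 19 vCPU)
41 vCPU → host 4 (remaining 23 vCPU)
40 vCPU → host 5 (remaining 24 vCPU)
40 vCPU → host 6 (remaining 24 vCPU)
39 vCPU → host 7 (remaining 25 vCPU)
34 vCPU → host 8 (remaining 30 vCPU)
19 vCPU → host 3 (remaining 0 vCPU)
18 vCPU → host 4 (remaining 5 vCPU)
16 vCPU → host 1 (remaining 0 vCPU)
9 vCPU → host 2 (remaining 8 vCPU)
Final hosts: [48,16] [47,9] [45,19] [41,18] [40] [40] [39] [34].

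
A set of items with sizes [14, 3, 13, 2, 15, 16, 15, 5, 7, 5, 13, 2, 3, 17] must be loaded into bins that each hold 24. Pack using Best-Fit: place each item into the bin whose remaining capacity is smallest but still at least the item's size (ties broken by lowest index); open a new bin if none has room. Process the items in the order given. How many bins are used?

bin 1: place 14, 10 left
bin 1: place 3, 7 left
bin 2: place 13, 11 left
bin 1: place 2, 5 left
bin 3: place 15, 9 left
bin 4: place 16, 8 left
bin 5: place 15, 9 left
bin 1: place 5, 0 left
bin 4: place 7, 1 left
bin 3: place 5, 4 left
bin 6: place 13, 11 left
bin 3: place 2, 2 left
bin 5: place 3, 6 left
bin 7: place 17, 7 left
Final bins: [14,3,2,5] [13] [15,5,2] [16,7] [15,3] [13] [17].

7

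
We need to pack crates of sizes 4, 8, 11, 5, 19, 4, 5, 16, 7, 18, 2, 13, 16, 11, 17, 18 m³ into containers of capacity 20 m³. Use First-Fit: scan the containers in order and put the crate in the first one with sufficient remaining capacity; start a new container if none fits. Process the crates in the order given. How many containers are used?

container 1: place 4 m³, 16 m³ left
container 1: place 8 m³, 8 m³ left
container 2: place 11 m³, 9 m³ left
container 1: place 5 m³, 3 m³ left
container 3: place 19 m³, 1 m³ left
container 2: place 4 m³, 5 m³ left
container 2: place 5 m³, 0 m³ left
container 4: place 16 m³, 4 m³ left
container 5: place 7 m³, 13 m³ left
container 6: place 18 m³, 2 m³ left
container 1: place 2 m³, 1 m³ left
container 5: place 13 m³, 0 m³ left
container 7: place 16 m³, 4 m³ left
container 8: place 11 m³, 9 m³ left
container 9: place 17 m³, 3 m³ left
container 10: place 18 m³, 2 m³ left
Final containers: [4,8,5,2] [11,4,5] [19] [16] [7,13] [18] [16] [11] [17] [18].

10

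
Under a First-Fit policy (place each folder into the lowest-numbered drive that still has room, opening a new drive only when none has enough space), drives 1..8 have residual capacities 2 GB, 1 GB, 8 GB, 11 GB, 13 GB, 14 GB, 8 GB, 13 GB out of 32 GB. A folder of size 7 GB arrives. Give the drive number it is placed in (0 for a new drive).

Drives with room: drive 3 (8 GB), drive 4 (11 GB), drive 5 (13 GB), drive 6 (14 GB), drive 7 (8 GB), drive 8 (13 GB).
The first with room is drive 3.

3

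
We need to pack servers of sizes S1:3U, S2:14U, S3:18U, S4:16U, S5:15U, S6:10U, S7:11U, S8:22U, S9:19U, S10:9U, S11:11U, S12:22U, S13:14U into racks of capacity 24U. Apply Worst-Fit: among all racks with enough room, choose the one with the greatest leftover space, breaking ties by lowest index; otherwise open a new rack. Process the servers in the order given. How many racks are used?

Put S1 (3U) in rack 1; 21U remain.
Put S2 (14U) in rack 1; 7U remain.
Put S3 (18U) in rack 2; 6U remain.
Put S4 (16U) in rack 3; 8U remain.
Put S5 (15U) in rack 4; 9U remain.
Put S6 (10U) in rack 5; 14U remain.
Put S7 (11U) in rack 5; 3U remain.
Put S8 (22U) in rack 6; 2U remain.
Put S9 (19U) in rack 7; 5U remain.
Put S10 (9U) in rack 4; 0U remain.
Put S11 (11U) in rack 8; 13U remain.
Put S12 (22U) in rack 9; 2U remain.
Put S13 (14U) in rack 10; 10U remain.
Final racks: [3,14] [18] [16] [15,9] [10,11] [22] [19] [11] [22] [14].

10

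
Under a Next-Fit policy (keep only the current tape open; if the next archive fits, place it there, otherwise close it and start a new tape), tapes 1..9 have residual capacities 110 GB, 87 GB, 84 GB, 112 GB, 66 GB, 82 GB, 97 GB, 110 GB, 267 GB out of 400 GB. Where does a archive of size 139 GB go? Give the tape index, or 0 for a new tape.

Next-Fit only looks at tape 9, which has 267 GB free.
139 GB fits there.

9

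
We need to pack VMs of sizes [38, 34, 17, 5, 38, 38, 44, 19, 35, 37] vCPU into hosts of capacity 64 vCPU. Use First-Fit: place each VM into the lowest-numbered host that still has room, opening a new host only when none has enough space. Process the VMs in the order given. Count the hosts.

7 hosts

Put 38 vCPU in host 1; 26 vCPU remain.
Put 34 vCPU in host 2; 30 vCPU remain.
Put 17 vCPU in host 1; 9 vCPU remain.
Put 5 vCPU in host 1; 4 vCPU remain.
Put 38 vCPU in host 3; 26 vCPU remain.
Put 38 vCPU in host 4; 26 vCPU remain.
Put 44 vCPU in host 5; 20 vCPU remain.
Put 19 vCPU in host 2; 11 vCPU remain.
Put 35 vCPU in host 6; 29 vCPU remain.
Put 37 vCPU in host 7; 27 vCPU remain.
Final hosts: [38,17,5] [34,19] [38] [38] [44] [35] [37].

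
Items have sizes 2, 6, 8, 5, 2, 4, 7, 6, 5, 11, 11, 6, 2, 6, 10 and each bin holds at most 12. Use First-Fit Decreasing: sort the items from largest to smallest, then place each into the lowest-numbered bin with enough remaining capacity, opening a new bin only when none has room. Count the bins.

Sorted descending: 11, 11, 10, 8, 7, 6, 6, 6, 6, 5, 5, 4, 2, 2, 2.
11 → bin 1 (remaining 1)
11 → bin 2 (remaining 1)
10 → bin 3 (remaining 2)
8 → bin 4 (remaining 4)
7 → bin 5 (remaining 5)
6 → bin 6 (remaining 6)
6 → bin 6 (remaining 0)
6 → bin 7 (remaining 6)
6 → bin 7 (remaining 0)
5 → bin 5 (remaining 0)
5 → bin 8 (remaining 7)
4 → bin 4 (remaining 0)
2 → bin 3 (remaining 0)
2 → bin 8 (remaining 5)
2 → bin 8 (remaining 3)
Final bins: [11] [11] [10,2] [8,4] [7,5] [6,6] [6,6] [5,2,2].

8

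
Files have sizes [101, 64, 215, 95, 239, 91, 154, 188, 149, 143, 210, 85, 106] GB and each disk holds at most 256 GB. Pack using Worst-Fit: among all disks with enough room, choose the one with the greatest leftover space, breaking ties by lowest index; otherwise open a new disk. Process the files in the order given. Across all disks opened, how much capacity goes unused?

464

Put 101 GB in disk 1; 155 GB remain.
Put 64 GB in disk 1; 91 GB remain.
Put 215 GB in disk 2; 41 GB remain.
Put 95 GB in disk 3; 161 GB remain.
Put 239 GB in disk 4; 17 GB remain.
Put 91 GB in disk 3; 70 GB remain.
Put 154 GB in disk 5; 102 GB remain.
Put 188 GB in disk 6; 68 GB remain.
Put 149 GB in disk 7; 107 GB remain.
Put 143 GB in disk 8; 113 GB remain.
Put 210 GB in disk 9; 46 GB remain.
Put 85 GB in disk 8; 28 GB remain.
Put 106 GB in disk 7; 1 GB remain.
9 disks × 256 GB = 2304 GB; used 1840 GB; unused 464 GB.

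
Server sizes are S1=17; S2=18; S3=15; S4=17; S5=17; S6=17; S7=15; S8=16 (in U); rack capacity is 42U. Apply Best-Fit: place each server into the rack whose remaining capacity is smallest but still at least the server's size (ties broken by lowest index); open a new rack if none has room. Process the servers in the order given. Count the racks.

4 racks

S1 (17U) → rack 1 (remaining 25U)
S2 (18U) → rack 1 (remaining 7U)
S3 (15U) → rack 2 (remaining 27U)
S4 (17U) → rack 2 (remaining 10U)
S5 (17U) → rack 3 (remaining 25U)
S6 (17U) → rack 3 (remaining 8U)
S7 (15U) → rack 4 (remaining 27U)
S8 (16U) → rack 4 (remaining 11U)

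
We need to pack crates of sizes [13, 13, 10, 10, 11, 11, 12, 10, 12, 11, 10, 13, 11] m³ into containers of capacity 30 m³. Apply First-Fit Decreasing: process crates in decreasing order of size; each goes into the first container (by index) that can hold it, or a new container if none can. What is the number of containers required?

Sorted descending: 13, 13, 13, 12, 12, 11, 11, 11, 11, 10, 10, 10, 10.
container 1: place 13 m³, 17 m³ left
container 1: place 13 m³, 4 m³ left
container 2: place 13 m³, 17 m³ left
container 2: place 12 m³, 5 m³ left
container 3: place 12 m³, 18 m³ left
container 3: place 11 m³, 7 m³ left
container 4: place 11 m³, 19 m³ left
container 4: place 11 m³, 8 m³ left
container 5: place 11 m³, 19 m³ left
container 5: place 10 m³, 9 m³ left
container 6: place 10 m³, 20 m³ left
container 6: place 10 m³, 10 m³ left
container 6: place 10 m³, 0 m³ left
Final containers: [13,13] [13,12] [12,11] [11,11] [11,10] [10,10,10].

6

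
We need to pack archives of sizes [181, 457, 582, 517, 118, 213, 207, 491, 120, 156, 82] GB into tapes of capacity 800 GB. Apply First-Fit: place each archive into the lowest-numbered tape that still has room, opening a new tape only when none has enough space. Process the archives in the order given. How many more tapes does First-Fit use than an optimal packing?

1

First-Fit: [181,457,118] [582,213] [517,207] [491,120,156] [82] → 5 tapes.
Total size 3124 GB; any packing needs at least ⌈3124/800⌉ = 4 tapes.
An optimal packing achieves that bound: [582,213] [517,156,120] [491,207,82] [457,181,118] → 4 tapes.
Excess: 5 − 4 = 1.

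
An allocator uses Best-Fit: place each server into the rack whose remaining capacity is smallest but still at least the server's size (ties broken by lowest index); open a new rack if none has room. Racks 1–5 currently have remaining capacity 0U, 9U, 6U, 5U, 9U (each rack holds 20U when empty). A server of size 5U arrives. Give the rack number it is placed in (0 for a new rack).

4

Racks with room: rack 2 (9U), rack 3 (6U), rack 4 (5U), rack 5 (9U).
Tightest fit is rack 4 with 5U free.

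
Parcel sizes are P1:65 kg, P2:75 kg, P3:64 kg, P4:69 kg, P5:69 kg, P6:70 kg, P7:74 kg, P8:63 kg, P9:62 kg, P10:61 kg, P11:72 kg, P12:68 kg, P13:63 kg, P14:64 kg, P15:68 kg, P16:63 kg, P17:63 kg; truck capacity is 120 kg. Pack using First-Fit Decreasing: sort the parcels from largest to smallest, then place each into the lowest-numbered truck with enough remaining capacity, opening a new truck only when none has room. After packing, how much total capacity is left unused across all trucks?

Sorted descending: 75, 74, 72, 70, 69, 69, 68, 68, 65, 64, 64, 63, 63, 63, 63, 62, 61.
truck 1: place 75 kg, 45 kg left
truck 2: place 74 kg, 46 kg left
truck 3: place 72 kg, 48 kg left
truck 4: place 70 kg, 50 kg left
truck 5: place 69 kg, 51 kg left
truck 6: place 69 kg, 51 kg left
truck 7: place 68 kg, 52 kg left
truck 8: place 68 kg, 52 kg left
truck 9: place 65 kg, 55 kg left
truck 10: place 64 kg, 56 kg left
truck 11: place 64 kg, 56 kg left
truck 12: place 63 kg, 57 kg left
truck 13: place 63 kg, 57 kg left
truck 14: place 63 kg, 57 kg left
truck 15: place 63 kg, 57 kg left
truck 16: place 62 kg, 58 kg left
truck 17: place 61 kg, 59 kg left
17 trucks × 120 kg = 2040 kg; used 1133 kg; unused 907 kg.

907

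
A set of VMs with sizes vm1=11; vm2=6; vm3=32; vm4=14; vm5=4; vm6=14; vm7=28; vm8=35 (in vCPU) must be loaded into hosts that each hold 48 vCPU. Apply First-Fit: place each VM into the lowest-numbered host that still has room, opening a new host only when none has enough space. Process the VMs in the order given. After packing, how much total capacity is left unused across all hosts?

host 1: place vm1 (11 vCPU), 37 vCPU left
host 1: place vm2 (6 vCPU), 31 vCPU left
host 2: place vm3 (32 vCPU), 16 vCPU left
host 1: place vm4 (14 vCPU), 17 vCPU left
host 1: place vm5 (4 vCPU), 13 vCPU left
host 2: place vm6 (14 vCPU), 2 vCPU left
host 3: place vm7 (28 vCPU), 20 vCPU left
host 4: place vm8 (35 vCPU), 13 vCPU left
4 hosts × 48 vCPU = 192 vCPU; used 144 vCPU; unused 48 vCPU.

48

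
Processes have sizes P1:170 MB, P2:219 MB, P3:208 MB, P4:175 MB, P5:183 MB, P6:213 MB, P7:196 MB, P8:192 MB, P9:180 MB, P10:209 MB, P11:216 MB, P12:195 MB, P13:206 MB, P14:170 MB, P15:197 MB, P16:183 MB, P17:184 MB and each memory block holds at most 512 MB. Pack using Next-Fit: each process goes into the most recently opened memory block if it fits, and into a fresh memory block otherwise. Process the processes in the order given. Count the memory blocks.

9 memory blocks

Put P1 (170 MB) in memory block 1; 342 MB remain.
Put P2 (219 MB) in memory block 1; 123 MB remain.
Put P3 (208 MB) in memory block 2; 304 MB remain.
Put P4 (175 MB) in memory block 2; 129 MB remain.
Put P5 (183 MB) in memory block 3; 329 MB remain.
Put P6 (213 MB) in memory block 3; 116 MB remain.
Put P7 (196 MB) in memory block 4; 316 MB remain.
Put P8 (192 MB) in memory block 4; 124 MB remain.
Put P9 (180 MB) in memory block 5; 332 MB remain.
Put P10 (209 MB) in memory block 5; 123 MB remain.
Put P11 (216 MB) in memory block 6; 296 MB remain.
Put P12 (195 MB) in memory block 6; 101 MB remain.
Put P13 (206 MB) in memory block 7; 306 MB remain.
Put P14 (170 MB) in memory block 7; 136 MB remain.
Put P15 (197 MB) in memory block 8; 315 MB remain.
Put P16 (183 MB) in memory block 8; 132 MB remain.
Put P17 (184 MB) in memory block 9; 328 MB remain.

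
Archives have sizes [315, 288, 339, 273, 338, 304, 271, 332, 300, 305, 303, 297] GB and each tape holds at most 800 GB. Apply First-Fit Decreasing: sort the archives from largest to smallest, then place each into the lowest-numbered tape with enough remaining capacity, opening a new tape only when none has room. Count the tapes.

Sorted descending: 339, 338, 332, 315, 305, 304, 303, 300, 297, 288, 273, 271.
339 GB → tape 1 (remaining 461 GB)
338 GB → tape 1 (remaining 123 GB)
332 GB → tape 2 (remaining 468 GB)
315 GB → tape 2 (remaining 153 GB)
305 GB → tape 3 (remaining 495 GB)
304 GB → tape 3 (remaining 191 GB)
303 GB → tape 4 (remaining 497 GB)
300 GB → tape 4 (remaining 197 GB)
297 GB → tape 5 (remaining 503 GB)
288 GB → tape 5 (remaining 215 GB)
273 GB → tape 6 (remaining 527 GB)
271 GB → tape 6 (remaining 256 GB)

6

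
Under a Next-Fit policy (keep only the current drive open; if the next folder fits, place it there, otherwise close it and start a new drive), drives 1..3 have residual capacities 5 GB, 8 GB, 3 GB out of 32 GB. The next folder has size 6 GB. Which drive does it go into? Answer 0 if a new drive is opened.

Next-Fit only looks at drive 3, which has 3 GB free.
6 GB does not fit, so a new drive is opened.

0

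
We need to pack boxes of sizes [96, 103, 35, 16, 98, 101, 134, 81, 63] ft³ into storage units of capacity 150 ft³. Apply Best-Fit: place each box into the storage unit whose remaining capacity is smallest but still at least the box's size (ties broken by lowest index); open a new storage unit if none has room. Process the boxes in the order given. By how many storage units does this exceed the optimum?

Best-Fit: [96,16] [103,35] [98] [101] [134] [81,63] → 6 storage units.
6 boxes exceed 75 ft³ (half the capacity), and no two of those can share a storage unit, so at least 6 storage units are needed.
So 6 is already optimal.

0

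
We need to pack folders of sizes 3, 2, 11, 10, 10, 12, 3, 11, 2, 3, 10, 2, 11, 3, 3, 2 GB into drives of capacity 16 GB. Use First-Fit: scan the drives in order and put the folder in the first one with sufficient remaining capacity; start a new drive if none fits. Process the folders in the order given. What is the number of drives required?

3 GB → drive 1 (remaining 13 GB)
2 GB → drive 1 (remaining 11 GB)
11 GB → drive 1 (remaining 0 GB)
10 GB → drive 2 (remaining 6 GB)
10 GB → drive 3 (remaining 6 GB)
12 GB → drive 4 (remaining 4 GB)
3 GB → drive 2 (remaining 3 GB)
11 GB → drive 5 (remaining 5 GB)
2 GB → drive 2 (remaining 1 GB)
3 GB → drive 3 (remaining 3 GB)
10 GB → drive 6 (remaining 6 GB)
2 GB → drive 3 (remaining 1 GB)
11 GB → drive 7 (remaining 5 GB)
3 GB → drive 4 (remaining 1 GB)
3 GB → drive 5 (remaining 2 GB)
2 GB → drive 5 (remaining 0 GB)

7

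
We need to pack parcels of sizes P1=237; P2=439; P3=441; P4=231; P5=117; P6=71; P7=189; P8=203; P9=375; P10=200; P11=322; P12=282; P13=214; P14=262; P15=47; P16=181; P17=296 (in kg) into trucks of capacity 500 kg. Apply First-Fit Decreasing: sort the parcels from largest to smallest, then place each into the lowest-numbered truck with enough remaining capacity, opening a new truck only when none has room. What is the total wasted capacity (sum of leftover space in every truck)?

Sorted descending: 441, 439, 375, 322, 296, 282, 262, 237, 231, 214, 203, 200, 189, 181, 117, 71, 47.
truck 1: place 441 kg, 59 kg left
truck 2: place 439 kg, 61 kg left
truck 3: place 375 kg, 125 kg left
truck 4: place 322 kg, 178 kg left
truck 5: place 296 kg, 204 kg left
truck 6: place 282 kg, 218 kg left
truck 7: place 262 kg, 238 kg left
truck 7: place 237 kg, 1 kg left
truck 8: place 231 kg, 269 kg left
truck 6: place 214 kg, 4 kg left
truck 5: place 203 kg, 1 kg left
truck 8: place 200 kg, 69 kg left
truck 9: place 189 kg, 311 kg left
truck 9: place 181 kg, 130 kg left
truck 3: place 117 kg, 8 kg left
truck 4: place 71 kg, 107 kg left
truck 1: place 47 kg, 12 kg left
9 trucks × 500 kg = 4500 kg; used 4107 kg; unused 393 kg.

393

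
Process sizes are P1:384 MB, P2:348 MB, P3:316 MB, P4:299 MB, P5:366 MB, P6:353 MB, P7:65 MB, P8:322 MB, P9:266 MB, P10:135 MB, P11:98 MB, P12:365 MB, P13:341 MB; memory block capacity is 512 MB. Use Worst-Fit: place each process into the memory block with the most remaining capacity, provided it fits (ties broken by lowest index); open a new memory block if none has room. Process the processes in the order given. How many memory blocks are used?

10

P1 (384 MB) → memory block 1 (remaining 128 MB)
P2 (348 MB) → memory block 2 (remaining 164 MB)
P3 (316 MB) → memory block 3 (remaining 196 MB)
P4 (299 MB) → memory block 4 (remaining 213 MB)
P5 (366 MB) → memory block 5 (remaining 146 MB)
P6 (353 MB) → memory block 6 (remaining 159 MB)
P7 (65 MB) → memory block 4 (remaining 148 MB)
P8 (322 MB) → memory block 7 (remaining 190 MB)
P9 (266 MB) → memory block 8 (remaining 246 MB)
P10 (135 MB) → memory block 8 (remaining 111 MB)
P11 (98 MB) → memory block 3 (remaining 98 MB)
P12 (365 MB) → memory block 9 (remaining 147 MB)
P13 (341 MB) → memory block 10 (remaining 171 MB)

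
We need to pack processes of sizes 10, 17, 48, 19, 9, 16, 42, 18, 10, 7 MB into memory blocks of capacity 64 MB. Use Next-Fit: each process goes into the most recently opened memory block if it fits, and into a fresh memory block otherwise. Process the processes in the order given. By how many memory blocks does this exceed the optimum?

1

Next-Fit: [10,17] [48] [19,9,16] [42,18] [10,7] → 5 memory blocks.
Total size 196 MB; any packing needs at least ⌈196/64⌉ = 4 memory blocks.
An optimal packing achieves that bound: [48,16] [42,19] [18,17,10,10,9] [7] → 4 memory blocks.
Excess: 5 − 4 = 1.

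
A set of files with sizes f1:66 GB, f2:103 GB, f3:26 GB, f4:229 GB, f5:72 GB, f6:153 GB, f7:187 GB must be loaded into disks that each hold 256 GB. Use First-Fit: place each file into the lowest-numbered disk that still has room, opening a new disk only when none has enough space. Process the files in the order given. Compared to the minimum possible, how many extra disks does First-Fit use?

0

First-Fit: [66,103,26] [229] [72,153] [187] → 4 disks.
Total size 836 GB; any packing needs at least ⌈836/256⌉ = 4 disks.
So 4 is already optimal.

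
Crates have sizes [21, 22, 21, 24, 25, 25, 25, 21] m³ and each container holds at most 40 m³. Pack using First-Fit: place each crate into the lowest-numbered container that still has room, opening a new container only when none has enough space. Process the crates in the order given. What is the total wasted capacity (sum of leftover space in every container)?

136

Put 21 m³ in container 1; 19 m³ remain.
Put 22 m³ in container 2; 18 m³ remain.
Put 21 m³ in container 3; 19 m³ remain.
Put 24 m³ in container 4; 16 m³ remain.
Put 25 m³ in container 5; 15 m³ remain.
Put 25 m³ in container 6; 15 m³ remain.
Put 25 m³ in container 7; 15 m³ remain.
Put 21 m³ in container 8; 19 m³ remain.
8 containers × 40 m³ = 320 m³; used 184 m³; unused 136 m³.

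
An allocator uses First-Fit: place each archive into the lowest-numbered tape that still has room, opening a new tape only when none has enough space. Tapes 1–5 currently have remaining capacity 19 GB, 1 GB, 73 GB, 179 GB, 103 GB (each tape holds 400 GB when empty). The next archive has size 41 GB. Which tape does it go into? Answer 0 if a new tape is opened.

Tapes with room: tape 3 (73 GB), tape 4 (179 GB), tape 5 (103 GB).
The first with room is tape 3.

3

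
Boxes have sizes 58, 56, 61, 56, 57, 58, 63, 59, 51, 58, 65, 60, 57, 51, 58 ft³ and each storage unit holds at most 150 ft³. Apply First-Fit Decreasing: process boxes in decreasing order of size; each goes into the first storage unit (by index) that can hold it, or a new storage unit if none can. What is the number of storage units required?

Sorted descending: 65, 63, 61, 60, 59, 58, 58, 58, 58, 57, 57, 56, 56, 51, 51.
Put 65 ft³ in storage unit 1; 85 ft³ remain.
Put 63 ft³ in storage unit 1; 22 ft³ remain.
Put 61 ft³ in storage unit 2; 89 ft³ remain.
Put 60 ft³ in storage unit 2; 29 ft³ remain.
Put 59 ft³ in storage unit 3; 91 ft³ remain.
Put 58 ft³ in storage unit 3; 33 ft³ remain.
Put 58 ft³ in storage unit 4; 92 ft³ remain.
Put 58 ft³ in storage unit 4; 34 ft³ remain.
Put 58 ft³ in storage unit 5; 92 ft³ remain.
Put 57 ft³ in storage unit 5; 35 ft³ remain.
Put 57 ft³ in storage unit 6; 93 ft³ remain.
Put 56 ft³ in storage unit 6; 37 ft³ remain.
Put 56 ft³ in storage unit 7; 94 ft³ remain.
Put 51 ft³ in storage unit 7; 43 ft³ remain.
Put 51 ft³ in storage unit 8; 99 ft³ remain.
Final storage units: [65,63] [61,60] [59,58] [58,58] [58,57] [57,56] [56,51] [51].

8 storage units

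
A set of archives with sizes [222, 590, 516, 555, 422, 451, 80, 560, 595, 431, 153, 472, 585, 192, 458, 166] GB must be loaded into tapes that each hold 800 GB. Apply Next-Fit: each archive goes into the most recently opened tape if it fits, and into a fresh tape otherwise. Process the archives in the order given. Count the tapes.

12

tape 1: place 222 GB, 578 GB left
tape 2: place 590 GB, 210 GB left
tape 3: place 516 GB, 284 GB left
tape 4: place 555 GB, 245 GB left
tape 5: place 422 GB, 378 GB left
tape 6: place 451 GB, 349 GB left
tape 6: place 80 GB, 269 GB left
tape 7: place 560 GB, 240 GB left
tape 8: place 595 GB, 205 GB left
tape 9: place 431 GB, 369 GB left
tape 9: place 153 GB, 216 GB left
tape 10: place 472 GB, 328 GB left
tape 11: place 585 GB, 215 GB left
tape 11: place 192 GB, 23 GB left
tape 12: place 458 GB, 342 GB left
tape 12: place 166 GB, 176 GB left
Final tapes: [222] [590] [516] [555] [422] [451,80] [560] [595] [431,153] [472] [585,192] [458,166].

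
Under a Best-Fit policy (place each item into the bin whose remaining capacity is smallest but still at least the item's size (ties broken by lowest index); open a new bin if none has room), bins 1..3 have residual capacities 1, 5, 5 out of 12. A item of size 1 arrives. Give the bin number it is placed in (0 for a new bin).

Bins with room: bin 1 (1), bin 2 (5), bin 3 (5).
Tightest fit is bin 1 with 1 free.

1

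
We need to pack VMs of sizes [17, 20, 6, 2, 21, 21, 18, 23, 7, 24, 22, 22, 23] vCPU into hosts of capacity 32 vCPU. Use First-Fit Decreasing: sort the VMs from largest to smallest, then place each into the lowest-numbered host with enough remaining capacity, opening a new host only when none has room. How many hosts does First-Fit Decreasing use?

Sorted descending: 24, 23, 23, 22, 22, 21, 21, 20, 18, 17, 7, 6, 2.
Put 24 vCPU in host 1; 8 vCPU remain.
Put 23 vCPU in host 2; 9 vCPU remain.
Put 23 vCPU in host 3; 9 vCPU remain.
Put 22 vCPU in host 4; 10 vCPU remain.
Put 22 vCPU in host 5; 10 vCPU remain.
Put 21 vCPU in host 6; 11 vCPU remain.
Put 21 vCPU in host 7; 11 vCPU remain.
Put 20 vCPU in host 8; 12 vCPU remain.
Put 18 vCPU in host 9; 14 vCPU remain.
Put 17 vCPU in host 10; 15 vCPU remain.
Put 7 vCPU in host 1; 1 vCPU remain.
Put 6 vCPU in host 2; 3 vCPU remain.
Put 2 vCPU in host 2; 1 vCPU remain.
Final hosts: [24,7] [23,6,2] [23] [22] [22] [21] [21] [20] [18] [17].

10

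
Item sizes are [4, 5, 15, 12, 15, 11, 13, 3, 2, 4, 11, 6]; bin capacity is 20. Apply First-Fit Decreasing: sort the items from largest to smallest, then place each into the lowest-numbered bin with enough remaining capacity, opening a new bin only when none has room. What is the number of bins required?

6 bins

Sorted descending: 15, 15, 13, 12, 11, 11, 6, 5, 4, 4, 3, 2.
Put 15 in bin 1; 5 remain.
Put 15 in bin 2; 5 remain.
Put 13 in bin 3; 7 remain.
Put 12 in bin 4; 8 remain.
Put 11 in bin 5; 9 remain.
Put 11 in bin 6; 9 remain.
Put 6 in bin 3; 1 remain.
Put 5 in bin 1; 0 remain.
Put 4 in bin 2; 1 remain.
Put 4 in bin 4; 4 remain.
Put 3 in bin 4; 1 remain.
Put 2 in bin 5; 7 remain.
Final bins: [15,5] [15,4] [13,6] [12,4,3] [11,2] [11].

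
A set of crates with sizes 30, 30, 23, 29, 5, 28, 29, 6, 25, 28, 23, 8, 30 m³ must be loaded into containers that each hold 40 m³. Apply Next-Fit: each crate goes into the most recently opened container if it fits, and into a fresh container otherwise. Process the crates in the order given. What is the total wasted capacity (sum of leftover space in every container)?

106

container 1: place 30 m³, 10 m³ left
container 2: place 30 m³, 10 m³ left
container 3: place 23 m³, 17 m³ left
container 4: place 29 m³, 11 m³ left
container 4: place 5 m³, 6 m³ left
container 5: place 28 m³, 12 m³ left
container 6: place 29 m³, 11 m³ left
container 6: place 6 m³, 5 m³ left
container 7: place 25 m³, 15 m³ left
container 8: place 28 m³, 12 m³ left
container 9: place 23 m³, 17 m³ left
container 9: place 8 m³, 9 m³ left
container 10: place 30 m³, 10 m³ left
10 containers × 40 m³ = 400 m³; used 294 m³; unused 106 m³.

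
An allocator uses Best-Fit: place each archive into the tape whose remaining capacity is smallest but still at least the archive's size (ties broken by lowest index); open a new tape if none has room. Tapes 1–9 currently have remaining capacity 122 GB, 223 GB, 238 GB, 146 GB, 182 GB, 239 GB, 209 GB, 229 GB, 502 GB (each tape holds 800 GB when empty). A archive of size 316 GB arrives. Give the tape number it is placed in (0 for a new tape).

Tapes with room: tape 9 (502 GB).
Tightest fit is tape 9 with 502 GB free.

9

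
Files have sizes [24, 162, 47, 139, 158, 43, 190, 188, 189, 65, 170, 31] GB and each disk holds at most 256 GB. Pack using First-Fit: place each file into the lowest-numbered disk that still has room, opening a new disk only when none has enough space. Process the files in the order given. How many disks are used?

disk 1: place 24 GB, 232 GB left
disk 1: place 162 GB, 70 GB left
disk 1: place 47 GB, 23 GB left
disk 2: place 139 GB, 117 GB left
disk 3: place 158 GB, 98 GB left
disk 2: place 43 GB, 74 GB left
disk 4: place 190 GB, 66 GB left
disk 5: place 188 GB, 68 GB left
disk 6: place 189 GB, 67 GB left
disk 2: place 65 GB, 9 GB left
disk 7: place 170 GB, 86 GB left
disk 3: place 31 GB, 67 GB left
Final disks: [24,162,47] [139,43,65] [158,31] [190] [188] [189] [170].

7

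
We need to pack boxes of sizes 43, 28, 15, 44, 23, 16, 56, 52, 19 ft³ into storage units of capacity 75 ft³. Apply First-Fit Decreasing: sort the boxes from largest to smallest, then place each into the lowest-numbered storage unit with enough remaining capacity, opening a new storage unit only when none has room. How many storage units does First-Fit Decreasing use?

4 storage units

Sorted descending: 56, 52, 44, 43, 28, 23, 19, 16, 15.
56 ft³ → storage unit 1 (remaining 19 ft³)
52 ft³ → storage unit 2 (remaining 23 ft³)
44 ft³ → storage unit 3 (remaining 31 ft³)
43 ft³ → storage unit 4 (remaining 32 ft³)
28 ft³ → storage unit 3 (remaining 3 ft³)
23 ft³ → storage unit 2 (remaining 0 ft³)
19 ft³ → storage unit 1 (remaining 0 ft³)
16 ft³ → storage unit 4 (remaining 16 ft³)
15 ft³ → storage unit 4 (remaining 1 ft³)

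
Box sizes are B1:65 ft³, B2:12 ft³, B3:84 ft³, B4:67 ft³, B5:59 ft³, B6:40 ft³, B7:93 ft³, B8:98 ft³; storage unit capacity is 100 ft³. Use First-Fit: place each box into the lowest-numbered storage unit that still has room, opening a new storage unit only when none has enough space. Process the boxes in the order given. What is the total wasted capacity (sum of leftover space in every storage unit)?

Put B1 (65 ft³) in storage unit 1; 35 ft³ remain.
Put B2 (12 ft³) in storage unit 1; 23 ft³ remain.
Put B3 (84 ft³) in storage unit 2; 16 ft³ remain.
Put B4 (67 ft³) in storage unit 3; 33 ft³ remain.
Put B5 (59 ft³) in storage unit 4; 41 ft³ remain.
Put B6 (40 ft³) in storage unit 4; 1 ft³ remain.
Put B7 (93 ft³) in storage unit 5; 7 ft³ remain.
Put B8 (98 ft³) in storage unit 6; 2 ft³ remain.
6 storage units × 100 ft³ = 600 ft³; used 518 ft³; unused 82 ft³.

82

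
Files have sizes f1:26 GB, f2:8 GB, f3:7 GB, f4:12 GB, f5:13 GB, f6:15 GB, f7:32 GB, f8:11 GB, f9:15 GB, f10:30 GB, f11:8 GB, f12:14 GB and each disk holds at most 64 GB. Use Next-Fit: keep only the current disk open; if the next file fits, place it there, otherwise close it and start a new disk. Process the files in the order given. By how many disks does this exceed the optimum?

1

Next-Fit: [26,8,7,12] [13,15,32] [11,15,30,8] [14] → 4 disks.
Total size 191 GB; any packing needs at least ⌈191/64⌉ = 3 disks.
An optimal packing achieves that bound: [32,14,11,7] [30,26,8] [15,15,13,12,8] → 3 disks.
Excess: 4 − 3 = 1.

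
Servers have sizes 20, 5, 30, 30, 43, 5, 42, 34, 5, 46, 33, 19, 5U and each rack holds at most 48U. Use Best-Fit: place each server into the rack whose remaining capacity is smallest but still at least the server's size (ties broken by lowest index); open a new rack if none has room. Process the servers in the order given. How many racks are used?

rack 1: place 20U, 28U left
rack 1: place 5U, 23U left
rack 2: place 30U, 18U left
rack 3: place 30U, 18U left
rack 4: place 43U, 5U left
rack 4: place 5U, 0U left
rack 5: place 42U, 6U left
rack 6: place 34U, 14U left
rack 5: place 5U, 1U left
rack 7: place 46U, 2U left
rack 8: place 33U, 15U left
rack 1: place 19U, 4U left
rack 6: place 5U, 9U left
Final racks: [20,5,19] [30] [30] [43,5] [42,5] [34,5] [46] [33].

8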